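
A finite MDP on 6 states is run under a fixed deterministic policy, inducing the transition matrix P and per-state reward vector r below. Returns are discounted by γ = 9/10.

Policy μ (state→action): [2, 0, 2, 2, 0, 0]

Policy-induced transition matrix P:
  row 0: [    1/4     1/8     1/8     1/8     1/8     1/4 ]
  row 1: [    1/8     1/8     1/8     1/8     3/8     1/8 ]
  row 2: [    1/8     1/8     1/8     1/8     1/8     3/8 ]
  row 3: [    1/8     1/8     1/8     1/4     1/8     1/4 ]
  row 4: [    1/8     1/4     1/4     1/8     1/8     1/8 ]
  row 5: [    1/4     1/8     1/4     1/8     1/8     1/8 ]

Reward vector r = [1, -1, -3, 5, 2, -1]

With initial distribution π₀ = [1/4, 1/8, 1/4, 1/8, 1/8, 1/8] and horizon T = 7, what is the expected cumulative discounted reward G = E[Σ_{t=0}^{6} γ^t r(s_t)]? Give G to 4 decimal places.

G = 1.5718

t=0: π = [0.2500, 0.1250, 0.2500, 0.1250, 0.1250, 0.1250], E[r] = 0.1250, γ^t·E[r] = 0.125000, running G = 0.125000
t=1: π = [0.1719, 0.1406, 0.1563, 0.1406, 0.1563, 0.2344], E[r] = 0.3438, γ^t·E[r] = 0.309375, running G = 0.434375
t=2: π = [0.1758, 0.1445, 0.1738, 0.1426, 0.1602, 0.2031], E[r] = 0.3398, γ^t·E[r] = 0.275273, running G = 0.709648
t=3: π = [0.1724, 0.1450, 0.1704, 0.1428, 0.1611, 0.2083], E[r] = 0.3442, γ^t·E[r] = 0.250950, running G = 0.960598
t=4: π = [0.1726, 0.1451, 0.1712, 0.1429, 0.1613, 0.2070], E[r] = 0.3437, γ^t·E[r] = 0.225494, running G = 1.186092
t=5: π = [0.1724, 0.1452, 0.1710, 0.1429, 0.1613, 0.2072], E[r] = 0.3438, γ^t·E[r] = 0.203026, running G = 1.389118
t=6: π = [0.1725, 0.1452, 0.1711, 0.1429, 0.1613, 0.2072], E[r] = 0.3438, γ^t·E[r] = 0.182710, running G = 1.571828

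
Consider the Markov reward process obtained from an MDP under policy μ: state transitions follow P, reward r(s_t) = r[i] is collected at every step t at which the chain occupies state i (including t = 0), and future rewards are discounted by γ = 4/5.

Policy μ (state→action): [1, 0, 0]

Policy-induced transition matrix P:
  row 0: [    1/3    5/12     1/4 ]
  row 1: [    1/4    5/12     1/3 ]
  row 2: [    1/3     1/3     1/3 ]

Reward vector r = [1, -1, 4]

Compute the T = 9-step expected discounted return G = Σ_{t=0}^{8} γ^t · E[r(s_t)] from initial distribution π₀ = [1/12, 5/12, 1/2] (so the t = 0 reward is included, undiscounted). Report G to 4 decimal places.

G = 5.5423

t=0: π = [0.0833, 0.4167, 0.5000], E[r] = 1.6667, γ^t·E[r] = 1.666667, running G = 1.666667
t=1: π = [0.2986, 0.3750, 0.3264], E[r] = 1.2292, γ^t·E[r] = 0.983333, running G = 2.650000
t=2: π = [0.3021, 0.3895, 0.3084], E[r] = 1.1464, γ^t·E[r] = 0.733704, running G = 3.383704
t=3: π = [0.3009, 0.3910, 0.3082], E[r] = 1.1426, γ^t·E[r] = 0.584988, running G = 3.968691
t=4: π = [0.3008, 0.3910, 0.3083], E[r] = 1.1428, γ^t·E[r] = 0.468094, running G = 4.436785
t=5: π = [0.3008, 0.3910, 0.3083], E[r] = 1.1429, γ^t·E[r] = 0.374491, running G = 4.811276
t=6: π = [0.3008, 0.3910, 0.3083], E[r] = 1.1429, γ^t·E[r] = 0.299593, running G = 5.110869
t=7: π = [0.3008, 0.3910, 0.3083], E[r] = 1.1429, γ^t·E[r] = 0.239675, running G = 5.350544
t=8: π = [0.3008, 0.3910, 0.3083], E[r] = 1.1429, γ^t·E[r] = 0.191740, running G = 5.542283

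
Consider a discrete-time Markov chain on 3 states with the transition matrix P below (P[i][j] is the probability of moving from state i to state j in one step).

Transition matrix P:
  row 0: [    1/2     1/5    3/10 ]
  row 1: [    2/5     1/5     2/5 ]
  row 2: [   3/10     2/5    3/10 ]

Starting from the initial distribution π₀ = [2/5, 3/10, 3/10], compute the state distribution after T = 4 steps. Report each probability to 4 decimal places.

π = [0.4082, 0.2653, 0.3265]

t=0: π = [0.4000, 0.3000, 0.3000]
t=1: π = [0.4100, 0.2600, 0.3300]
t=2: π = [0.4080, 0.2660, 0.3260]
t=3: π = [0.4082, 0.2652, 0.3266]
t=4: π = [0.4082, 0.2653, 0.3265]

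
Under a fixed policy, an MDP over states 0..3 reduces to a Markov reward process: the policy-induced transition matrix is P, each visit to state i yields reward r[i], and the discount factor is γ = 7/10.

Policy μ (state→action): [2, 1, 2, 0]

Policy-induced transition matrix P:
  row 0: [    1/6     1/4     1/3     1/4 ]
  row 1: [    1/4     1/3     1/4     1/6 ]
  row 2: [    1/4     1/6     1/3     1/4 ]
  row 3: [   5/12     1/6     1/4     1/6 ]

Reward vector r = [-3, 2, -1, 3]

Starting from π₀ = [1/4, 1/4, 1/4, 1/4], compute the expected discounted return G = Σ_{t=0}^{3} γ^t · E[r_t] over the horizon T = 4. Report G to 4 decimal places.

t=0: π = [0.2500, 0.2500, 0.2500, 0.2500], E[r] = 0.2500, γ^t·E[r] = 0.250000, running G = 0.250000
t=1: π = [0.2708, 0.2292, 0.2917, 0.2083], E[r] = -0.0208, γ^t·E[r] = -0.014583, running G = 0.235417
t=2: π = [0.2622, 0.2274, 0.2969, 0.2135], E[r] = 0.0122, γ^t·E[r] = 0.005955, running G = 0.241372
t=3: π = [0.2637, 0.2264, 0.2966, 0.2133], E[r] = 0.0048, γ^t·E[r] = 0.001638, running G = 0.243009

G = 0.2430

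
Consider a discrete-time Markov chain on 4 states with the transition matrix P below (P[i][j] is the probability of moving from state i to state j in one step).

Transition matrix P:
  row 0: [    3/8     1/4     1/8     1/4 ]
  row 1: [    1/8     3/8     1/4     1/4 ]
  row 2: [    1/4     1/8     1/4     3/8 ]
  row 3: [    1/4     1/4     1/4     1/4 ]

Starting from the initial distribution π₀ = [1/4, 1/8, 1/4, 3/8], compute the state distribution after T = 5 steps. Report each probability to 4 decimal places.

t=0: π = [0.2500, 0.1250, 0.2500, 0.3750]
t=1: π = [0.2656, 0.2344, 0.2188, 0.2813]
t=2: π = [0.2539, 0.2520, 0.2168, 0.2773]
t=3: π = [0.2502, 0.2544, 0.2183, 0.2771]
t=4: π = [0.2495, 0.2545, 0.2187, 0.2773]
t=5: π = [0.2494, 0.2545, 0.2188, 0.2773]

π = [0.2494, 0.2545, 0.2188, 0.2773]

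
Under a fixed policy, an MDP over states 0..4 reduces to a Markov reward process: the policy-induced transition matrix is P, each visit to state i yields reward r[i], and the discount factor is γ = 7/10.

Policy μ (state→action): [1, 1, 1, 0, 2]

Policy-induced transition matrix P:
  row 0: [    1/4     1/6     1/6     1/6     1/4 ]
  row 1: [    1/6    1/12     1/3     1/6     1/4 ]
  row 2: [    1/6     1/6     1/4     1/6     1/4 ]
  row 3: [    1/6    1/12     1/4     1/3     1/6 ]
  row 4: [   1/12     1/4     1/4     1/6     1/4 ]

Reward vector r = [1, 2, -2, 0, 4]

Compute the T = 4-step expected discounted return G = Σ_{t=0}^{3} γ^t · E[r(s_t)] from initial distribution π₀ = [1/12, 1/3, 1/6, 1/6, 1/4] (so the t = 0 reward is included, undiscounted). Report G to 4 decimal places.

t=0: π = [0.0833, 0.3333, 0.1667, 0.1667, 0.2500], E[r] = 1.4167, γ^t·E[r] = 1.416667, running G = 1.416667
t=1: π = [0.1528, 0.1458, 0.2708, 0.1944, 0.2361], E[r] = 0.8472, γ^t·E[r] = 0.593056, running G = 2.009722
t=2: π = [0.1597, 0.1580, 0.2494, 0.1991, 0.2338], E[r] = 0.9120, γ^t·E[r] = 0.446898, running G = 2.456620
t=3: π = [0.1605, 0.1564, 0.2499, 0.1998, 0.2334], E[r] = 0.9072, γ^t·E[r] = 0.311175, running G = 2.767795

G = 2.7678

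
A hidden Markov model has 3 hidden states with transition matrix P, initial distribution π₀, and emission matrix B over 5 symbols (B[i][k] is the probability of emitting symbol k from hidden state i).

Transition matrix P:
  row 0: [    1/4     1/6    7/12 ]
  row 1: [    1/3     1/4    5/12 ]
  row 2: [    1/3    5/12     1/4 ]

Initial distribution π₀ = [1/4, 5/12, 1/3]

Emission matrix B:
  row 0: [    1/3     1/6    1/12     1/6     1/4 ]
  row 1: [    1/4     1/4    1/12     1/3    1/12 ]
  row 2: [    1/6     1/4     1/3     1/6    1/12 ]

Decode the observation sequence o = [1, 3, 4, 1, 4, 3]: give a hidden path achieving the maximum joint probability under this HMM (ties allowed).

path = [2, 1, 0, 2, 0, 2]

t=0: δ = [4.167e-02, 1.042e-01, 8.333e-02]  (obs o_0=1)
t=1: δ = [5.787e-03, 1.157e-02, 7.234e-03]  ψ = [1, 2, 1]  (obs o_1=3)
t=2: δ = [9.645e-04, 2.512e-04, 4.019e-04]  ψ = [1, 2, 1]  (obs o_2=4)
t=3: δ = [4.019e-05, 4.186e-05, 1.407e-04]  ψ = [0, 2, 0]  (obs o_3=1)
t=4: δ = [1.172e-05, 4.884e-06, 2.930e-06]  ψ = [2, 2, 2]  (obs o_4=4)
t=5: δ = [4.884e-07, 6.512e-07, 1.140e-06]  ψ = [0, 0, 0]  (obs o_5=3)
backtrack: best end state = 2; path = [2, 1, 0, 2, 0, 2]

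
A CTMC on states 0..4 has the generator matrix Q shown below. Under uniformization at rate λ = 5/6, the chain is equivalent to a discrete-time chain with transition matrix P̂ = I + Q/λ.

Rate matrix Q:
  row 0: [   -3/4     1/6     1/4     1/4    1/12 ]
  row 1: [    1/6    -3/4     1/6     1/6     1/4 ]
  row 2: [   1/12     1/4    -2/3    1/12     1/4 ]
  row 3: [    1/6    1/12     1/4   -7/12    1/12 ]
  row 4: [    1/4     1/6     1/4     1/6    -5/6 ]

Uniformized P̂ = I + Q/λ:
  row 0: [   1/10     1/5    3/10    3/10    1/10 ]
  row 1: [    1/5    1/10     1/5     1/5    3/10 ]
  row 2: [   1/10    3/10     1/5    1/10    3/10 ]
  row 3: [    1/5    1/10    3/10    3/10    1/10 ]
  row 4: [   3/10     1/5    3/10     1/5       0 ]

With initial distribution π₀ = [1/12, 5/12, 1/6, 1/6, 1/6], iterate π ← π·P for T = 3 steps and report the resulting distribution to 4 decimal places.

π = [0.1723, 0.1857, 0.2553, 0.2133, 0.1735]

t=0: π = [0.0833, 0.4167, 0.1667, 0.1667, 0.1667]
t=1: π = [0.1917, 0.1583, 0.2417, 0.2083, 0.2000]
t=2: π = [0.1767, 0.1875, 0.2600, 0.2158, 0.1600]
t=3: π = [0.1723, 0.1857, 0.2553, 0.2133, 0.1735]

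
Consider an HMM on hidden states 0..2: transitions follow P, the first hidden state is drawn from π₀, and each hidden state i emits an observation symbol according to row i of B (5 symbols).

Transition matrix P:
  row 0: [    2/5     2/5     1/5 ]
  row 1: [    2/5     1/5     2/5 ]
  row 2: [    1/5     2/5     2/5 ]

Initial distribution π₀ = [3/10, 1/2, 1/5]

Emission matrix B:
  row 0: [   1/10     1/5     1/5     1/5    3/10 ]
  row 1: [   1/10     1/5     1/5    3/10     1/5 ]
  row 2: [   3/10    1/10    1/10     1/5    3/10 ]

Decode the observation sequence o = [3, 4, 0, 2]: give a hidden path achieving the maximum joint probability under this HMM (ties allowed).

t=0: δ = [6.000e-02, 1.500e-01, 4.000e-02]  (obs o_0=3)
t=1: δ = [1.800e-02, 6.000e-03, 1.800e-02]  ψ = [1, 1, 1]  (obs o_1=4)
t=2: δ = [7.200e-04, 7.200e-04, 2.160e-03]  ψ = [0, 0, 2]  (obs o_2=0)
t=3: δ = [8.640e-05, 1.728e-04, 8.640e-05]  ψ = [2, 2, 2]  (obs o_3=2)
backtrack: best end state = 1; path = [1, 2, 2, 1]

path = [1, 2, 2, 1]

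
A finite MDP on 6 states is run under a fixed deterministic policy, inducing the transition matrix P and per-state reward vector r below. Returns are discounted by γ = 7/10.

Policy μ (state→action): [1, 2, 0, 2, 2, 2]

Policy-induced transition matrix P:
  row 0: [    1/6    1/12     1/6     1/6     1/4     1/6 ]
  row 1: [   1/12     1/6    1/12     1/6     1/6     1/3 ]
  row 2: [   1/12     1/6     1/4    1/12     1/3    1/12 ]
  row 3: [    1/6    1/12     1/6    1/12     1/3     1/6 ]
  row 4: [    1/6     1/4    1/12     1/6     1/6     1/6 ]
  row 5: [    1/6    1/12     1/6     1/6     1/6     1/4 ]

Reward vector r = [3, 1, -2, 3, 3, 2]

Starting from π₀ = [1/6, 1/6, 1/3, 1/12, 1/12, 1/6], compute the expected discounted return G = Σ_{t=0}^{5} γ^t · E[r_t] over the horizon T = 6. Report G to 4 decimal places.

G = 4.2021

t=0: π = [0.1667, 0.1667, 0.3333, 0.0833, 0.0833, 0.1667], E[r] = 0.8333, γ^t·E[r] = 0.833333, running G = 0.833333
t=1: π = [0.1250, 0.1389, 0.1736, 0.1319, 0.2500, 0.1806], E[r] = 1.6736, γ^t·E[r] = 1.171528, running G = 2.004861
t=2: π = [0.1406, 0.1510, 0.1487, 0.1412, 0.2280, 0.1904], E[r] = 1.7639, γ^t·E[r] = 0.864306, running G = 2.869167
t=3: π = [0.1417, 0.1463, 0.1475, 0.1425, 0.2267, 0.1953], E[r] = 1.7747, γ^t·E[r] = 0.608719, running G = 3.477886
t=4: π = [0.1422, 0.1456, 0.1479, 0.1425, 0.2268, 0.1950], E[r] = 1.7744, γ^t·E[r] = 0.426035, running G = 3.903921
t=5: π = [0.1422, 0.1456, 0.1480, 0.1425, 0.2269, 0.1949], E[r] = 1.7742, γ^t·E[r] = 0.298186, running G = 4.202107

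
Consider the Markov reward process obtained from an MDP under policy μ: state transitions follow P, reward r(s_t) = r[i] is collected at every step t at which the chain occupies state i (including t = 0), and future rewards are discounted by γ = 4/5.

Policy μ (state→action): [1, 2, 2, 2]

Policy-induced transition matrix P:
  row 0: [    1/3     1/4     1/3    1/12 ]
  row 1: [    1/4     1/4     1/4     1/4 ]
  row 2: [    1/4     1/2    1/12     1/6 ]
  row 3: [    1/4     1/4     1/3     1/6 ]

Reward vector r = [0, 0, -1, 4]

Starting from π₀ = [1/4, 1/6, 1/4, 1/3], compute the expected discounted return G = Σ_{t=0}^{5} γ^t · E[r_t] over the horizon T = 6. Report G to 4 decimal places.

t=0: π = [0.2500, 0.1667, 0.2500, 0.3333], E[r] = 1.0833, γ^t·E[r] = 1.083333, running G = 1.083333
t=1: π = [0.2708, 0.3125, 0.2569, 0.1597], E[r] = 0.3819, γ^t·E[r] = 0.305556, running G = 1.388889
t=2: π = [0.2726, 0.3142, 0.2431, 0.1701], E[r] = 0.4375, γ^t·E[r] = 0.280000, running G = 1.668889
t=3: π = [0.2727, 0.3108, 0.2464, 0.1701], E[r] = 0.4342, γ^t·E[r] = 0.222296, running G = 1.891185
t=4: π = [0.2727, 0.3116, 0.2458, 0.1698], E[r] = 0.4335, γ^t·E[r] = 0.177565, running G = 2.068751
t=5: π = [0.2727, 0.3115, 0.2459, 0.1699], E[r] = 0.4337, γ^t·E[r] = 0.142120, running G = 2.210871

G = 2.2109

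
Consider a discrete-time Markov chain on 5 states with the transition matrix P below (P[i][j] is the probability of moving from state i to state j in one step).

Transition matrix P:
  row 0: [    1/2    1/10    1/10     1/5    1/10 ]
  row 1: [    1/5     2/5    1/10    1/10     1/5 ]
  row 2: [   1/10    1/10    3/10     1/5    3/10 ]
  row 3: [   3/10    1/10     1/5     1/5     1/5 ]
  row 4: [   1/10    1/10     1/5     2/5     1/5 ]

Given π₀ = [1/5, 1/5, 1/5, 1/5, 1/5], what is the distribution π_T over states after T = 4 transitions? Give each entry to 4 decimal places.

π = [0.2640, 0.1433, 0.1771, 0.2240, 0.1915]

t=0: π = [0.2000, 0.2000, 0.2000, 0.2000, 0.2000]
t=1: π = [0.2400, 0.1600, 0.1800, 0.2200, 0.2000]
t=2: π = [0.2560, 0.1480, 0.1780, 0.2240, 0.1940]
t=3: π = [0.2620, 0.1444, 0.1774, 0.2240, 0.1922]
t=4: π = [0.2640, 0.1433, 0.1771, 0.2240, 0.1915]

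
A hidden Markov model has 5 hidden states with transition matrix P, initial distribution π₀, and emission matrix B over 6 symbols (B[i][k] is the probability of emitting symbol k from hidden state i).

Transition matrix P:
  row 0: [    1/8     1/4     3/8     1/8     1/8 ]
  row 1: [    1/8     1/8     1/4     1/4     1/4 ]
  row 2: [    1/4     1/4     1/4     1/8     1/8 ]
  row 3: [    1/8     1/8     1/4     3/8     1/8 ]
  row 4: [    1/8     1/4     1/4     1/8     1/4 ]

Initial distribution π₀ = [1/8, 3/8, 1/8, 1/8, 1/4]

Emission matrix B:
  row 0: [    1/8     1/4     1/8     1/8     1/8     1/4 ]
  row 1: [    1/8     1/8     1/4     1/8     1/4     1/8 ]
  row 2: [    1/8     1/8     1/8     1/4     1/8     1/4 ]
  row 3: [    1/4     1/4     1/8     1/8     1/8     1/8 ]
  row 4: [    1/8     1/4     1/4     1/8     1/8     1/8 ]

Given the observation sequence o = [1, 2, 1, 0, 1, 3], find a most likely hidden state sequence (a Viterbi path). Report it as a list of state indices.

t=0: δ = [3.125e-02, 4.688e-02, 1.562e-02, 3.125e-02, 6.250e-02]  (obs o_0=1)
t=1: δ = [9.766e-04, 3.906e-03, 1.953e-03, 1.465e-03, 3.906e-03]  ψ = [4, 4, 4, 1, 4]  (obs o_1=2)
t=2: δ = [1.221e-04, 1.221e-04, 1.221e-04, 2.441e-04, 2.441e-04]  ψ = [1, 4, 1, 1, 1]  (obs o_2=1)
t=3: δ = [3.815e-06, 7.629e-06, 7.629e-06, 2.289e-05, 7.629e-06]  ψ = [2, 4, 3, 3, 4]  (obs o_3=0)
t=4: δ = [7.153e-07, 3.576e-07, 7.153e-07, 2.146e-06, 7.153e-07]  ψ = [3, 3, 3, 3, 3]  (obs o_4=1)
t=5: δ = [3.353e-08, 3.353e-08, 1.341e-07, 1.006e-07, 3.353e-08]  ψ = [3, 3, 3, 3, 3]  (obs o_5=3)
backtrack: best end state = 2; path = [4, 1, 3, 3, 3, 2]

path = [4, 1, 3, 3, 3, 2]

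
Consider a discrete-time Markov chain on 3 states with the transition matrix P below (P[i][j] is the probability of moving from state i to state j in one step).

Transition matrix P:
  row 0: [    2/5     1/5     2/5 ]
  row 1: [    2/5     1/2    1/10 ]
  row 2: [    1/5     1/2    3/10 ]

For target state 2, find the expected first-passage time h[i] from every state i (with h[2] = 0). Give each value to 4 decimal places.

h = [3.1818, 4.5455, 0.0000]

First-step conditioning: h[2] = 0; for i ≠ 2, h[i] = 1 + Σ_k P[i][k]·h[k].
  h[0] = 1 + 2/5·h[0] + 1/5·h[1]
  h[1] = 1 + 2/5·h[0] + 1/2·h[1]
Solving the 2×2 linear system over states ≠ 2 gives exactly h = [35/11, 50/11, 0] (h[2] = 0 is the target).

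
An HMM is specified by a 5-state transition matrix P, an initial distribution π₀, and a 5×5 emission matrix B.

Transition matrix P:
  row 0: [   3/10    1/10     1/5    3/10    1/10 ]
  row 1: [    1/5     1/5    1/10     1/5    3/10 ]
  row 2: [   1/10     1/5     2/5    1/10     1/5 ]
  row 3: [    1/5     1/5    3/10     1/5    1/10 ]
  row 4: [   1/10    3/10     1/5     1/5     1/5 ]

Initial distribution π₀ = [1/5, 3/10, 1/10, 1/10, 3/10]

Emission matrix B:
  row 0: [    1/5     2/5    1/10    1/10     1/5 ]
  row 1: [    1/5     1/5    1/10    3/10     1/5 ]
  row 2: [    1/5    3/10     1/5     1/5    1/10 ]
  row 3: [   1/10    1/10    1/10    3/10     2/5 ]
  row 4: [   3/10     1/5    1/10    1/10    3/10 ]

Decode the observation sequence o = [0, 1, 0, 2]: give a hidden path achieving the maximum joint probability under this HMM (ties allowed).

t=0: δ = [4.000e-02, 6.000e-02, 2.000e-02, 1.000e-02, 9.000e-02]  (obs o_0=0)
t=1: δ = [4.800e-03, 5.400e-03, 5.400e-03, 1.800e-03, 3.600e-03]  ψ = [0, 4, 4, 4, 1]  (obs o_1=1)
t=2: δ = [2.880e-04, 2.160e-04, 4.320e-04, 1.440e-04, 4.860e-04]  ψ = [0, 1, 2, 0, 1]  (obs o_2=0)
t=3: δ = [8.640e-06, 1.458e-05, 3.456e-05, 9.720e-06, 9.720e-06]  ψ = [0, 4, 2, 4, 4]  (obs o_3=2)
backtrack: best end state = 2; path = [4, 2, 2, 2]

path = [4, 2, 2, 2]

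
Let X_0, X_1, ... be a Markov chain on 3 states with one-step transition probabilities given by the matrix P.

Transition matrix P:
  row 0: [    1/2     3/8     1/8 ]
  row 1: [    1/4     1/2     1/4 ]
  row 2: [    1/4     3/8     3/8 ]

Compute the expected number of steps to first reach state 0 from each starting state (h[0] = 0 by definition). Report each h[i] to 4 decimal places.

First-step conditioning: h[0] = 0; for i ≠ 0, h[i] = 1 + Σ_k P[i][k]·h[k].
  h[1] = 1 + 1/2·h[1] + 1/4·h[2]
  h[2] = 1 + 3/8·h[1] + 3/8·h[2]
Solving the 2×2 linear system over states ≠ 0 gives exactly h = [0, 4, 4] (h[0] = 0 is the target).

h = [0.0000, 4.0000, 4.0000]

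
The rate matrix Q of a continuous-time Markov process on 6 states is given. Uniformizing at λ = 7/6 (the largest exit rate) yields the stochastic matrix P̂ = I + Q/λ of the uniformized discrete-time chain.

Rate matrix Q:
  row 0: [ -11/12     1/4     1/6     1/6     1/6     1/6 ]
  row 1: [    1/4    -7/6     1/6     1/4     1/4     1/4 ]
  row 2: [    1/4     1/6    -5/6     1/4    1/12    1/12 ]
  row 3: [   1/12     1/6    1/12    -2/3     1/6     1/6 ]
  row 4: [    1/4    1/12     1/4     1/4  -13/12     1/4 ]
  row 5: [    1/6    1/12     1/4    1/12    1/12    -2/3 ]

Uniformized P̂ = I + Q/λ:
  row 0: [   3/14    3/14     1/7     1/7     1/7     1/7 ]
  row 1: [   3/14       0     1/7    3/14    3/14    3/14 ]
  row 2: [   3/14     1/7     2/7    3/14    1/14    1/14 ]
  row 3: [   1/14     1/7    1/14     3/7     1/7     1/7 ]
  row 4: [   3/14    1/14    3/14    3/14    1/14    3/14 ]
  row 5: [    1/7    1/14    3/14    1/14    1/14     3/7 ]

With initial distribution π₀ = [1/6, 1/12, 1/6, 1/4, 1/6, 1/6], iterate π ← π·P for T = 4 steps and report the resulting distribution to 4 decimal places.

π = [0.1680, 0.1154, 0.1749, 0.2204, 0.1157, 0.2055]

t=0: π = [0.1667, 0.0833, 0.1667, 0.2500, 0.1667, 0.1667]
t=1: π = [0.1667, 0.1190, 0.1726, 0.2321, 0.1131, 0.1964]
t=2: π = [0.1671, 0.1156, 0.1730, 0.2241, 0.1169, 0.2032]
t=3: π = [0.1678, 0.1154, 0.1744, 0.2213, 0.1159, 0.2052]
t=4: π = [0.1680, 0.1154, 0.1749, 0.2204, 0.1157, 0.2055]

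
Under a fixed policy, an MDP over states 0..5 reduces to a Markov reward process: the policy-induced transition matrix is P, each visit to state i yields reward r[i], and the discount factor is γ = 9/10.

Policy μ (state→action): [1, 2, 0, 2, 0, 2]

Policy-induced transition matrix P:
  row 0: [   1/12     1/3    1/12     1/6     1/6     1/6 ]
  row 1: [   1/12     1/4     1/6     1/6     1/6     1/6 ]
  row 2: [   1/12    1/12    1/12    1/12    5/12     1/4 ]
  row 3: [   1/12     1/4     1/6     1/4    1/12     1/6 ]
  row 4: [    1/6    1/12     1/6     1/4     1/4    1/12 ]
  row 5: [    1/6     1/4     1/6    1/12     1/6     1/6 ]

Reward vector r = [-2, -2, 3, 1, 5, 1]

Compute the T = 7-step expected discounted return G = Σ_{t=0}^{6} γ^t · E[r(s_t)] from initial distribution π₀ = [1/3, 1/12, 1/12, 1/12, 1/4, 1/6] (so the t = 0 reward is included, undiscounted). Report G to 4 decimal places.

t=0: π = [0.3333, 0.0833, 0.0833, 0.0833, 0.2500, 0.1667], E[r] = 0.9167, γ^t·E[r] = 0.916667, running G = 0.916667
t=1: π = [0.1181, 0.2222, 0.1319, 0.1736, 0.2014, 0.1528], E[r] = 1.0486, γ^t·E[r] = 0.943750, running G = 1.860417
t=2: π = [0.1128, 0.2043, 0.1458, 0.1742, 0.2020, 0.1609], E[r] = 1.1481, γ^t·E[r] = 0.930000, running G = 2.790417
t=3: π = [0.1136, 0.2014, 0.1451, 0.1725, 0.2054, 0.1620], E[r] = 1.1670, γ^t·E[r] = 0.850711, running G = 3.641128
t=4: π = [0.1140, 0.2010, 0.1451, 0.1726, 0.2057, 0.1616], E[r] = 1.1680, γ^t·E[r] = 0.766336, running G = 4.407464
t=5: π = [0.1139, 0.2010, 0.1451, 0.1726, 0.2057, 0.1616], E[r] = 1.1681, γ^t·E[r] = 0.689725, running G = 5.097189
t=6: π = [0.1139, 0.2010, 0.1451, 0.1726, 0.2057, 0.1616], E[r] = 1.1680, γ^t·E[r] = 0.620728, running G = 5.717916

G = 5.7179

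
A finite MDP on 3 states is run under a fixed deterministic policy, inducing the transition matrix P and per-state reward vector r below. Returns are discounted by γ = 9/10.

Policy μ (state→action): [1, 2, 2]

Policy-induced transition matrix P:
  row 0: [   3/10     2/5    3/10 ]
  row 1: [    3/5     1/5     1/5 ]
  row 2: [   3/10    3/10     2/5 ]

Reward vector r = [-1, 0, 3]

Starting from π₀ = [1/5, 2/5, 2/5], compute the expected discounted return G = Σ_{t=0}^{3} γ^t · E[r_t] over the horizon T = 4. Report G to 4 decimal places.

G = 2.2209

t=0: π = [0.2000, 0.4000, 0.4000], E[r] = 1.0000, γ^t·E[r] = 1.000000, running G = 1.000000
t=1: π = [0.4200, 0.2800, 0.3000], E[r] = 0.4800, γ^t·E[r] = 0.432000, running G = 1.432000
t=2: π = [0.3840, 0.3140, 0.3020], E[r] = 0.5220, γ^t·E[r] = 0.422820, running G = 1.854820
t=3: π = [0.3942, 0.3070, 0.2988], E[r] = 0.5022, γ^t·E[r] = 0.366104, running G = 2.220924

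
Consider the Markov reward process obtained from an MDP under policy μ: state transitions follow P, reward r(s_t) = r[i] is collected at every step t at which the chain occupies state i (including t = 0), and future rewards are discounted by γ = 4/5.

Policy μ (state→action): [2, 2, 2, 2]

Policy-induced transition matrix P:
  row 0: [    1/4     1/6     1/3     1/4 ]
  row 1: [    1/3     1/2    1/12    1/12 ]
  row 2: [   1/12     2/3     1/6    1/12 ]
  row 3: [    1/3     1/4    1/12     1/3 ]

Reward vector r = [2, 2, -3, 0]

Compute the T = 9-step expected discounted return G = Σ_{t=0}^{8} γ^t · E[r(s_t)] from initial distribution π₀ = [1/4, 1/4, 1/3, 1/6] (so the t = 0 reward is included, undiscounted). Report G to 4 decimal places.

G = 2.7941

t=0: π = [0.2500, 0.2500, 0.3333, 0.1667], E[r] = 0.0000, γ^t·E[r] = 0.000000, running G = 0.000000
t=1: π = [0.2292, 0.4306, 0.1736, 0.1667], E[r] = 0.7986, γ^t·E[r] = 0.638889, running G = 0.638889
t=2: π = [0.2708, 0.4109, 0.1551, 0.1632], E[r] = 0.8981, γ^t·E[r] = 0.574815, running G = 1.213704
t=3: π = [0.2720, 0.3948, 0.1640, 0.1693], E[r] = 0.8416, γ^t·E[r] = 0.430914, running G = 1.644617
t=4: π = [0.2697, 0.3943, 0.1650, 0.1710], E[r] = 0.8331, γ^t·E[r] = 0.341221, running G = 1.985839
t=5: π = [0.2696, 0.3949, 0.1645, 0.1710], E[r] = 0.8354, γ^t·E[r] = 0.273757, running G = 2.259596
t=6: π = [0.2697, 0.3948, 0.1644, 0.1710], E[r] = 0.8357, γ^t·E[r] = 0.219081, running G = 2.478677
t=7: π = [0.2697, 0.3947, 0.1645, 0.1710], E[r] = 0.8355, γ^t·E[r] = 0.175227, running G = 2.653903
t=8: π = [0.2697, 0.3947, 0.1645, 0.1711], E[r] = 0.8355, γ^t·E[r] = 0.140177, running G = 2.794080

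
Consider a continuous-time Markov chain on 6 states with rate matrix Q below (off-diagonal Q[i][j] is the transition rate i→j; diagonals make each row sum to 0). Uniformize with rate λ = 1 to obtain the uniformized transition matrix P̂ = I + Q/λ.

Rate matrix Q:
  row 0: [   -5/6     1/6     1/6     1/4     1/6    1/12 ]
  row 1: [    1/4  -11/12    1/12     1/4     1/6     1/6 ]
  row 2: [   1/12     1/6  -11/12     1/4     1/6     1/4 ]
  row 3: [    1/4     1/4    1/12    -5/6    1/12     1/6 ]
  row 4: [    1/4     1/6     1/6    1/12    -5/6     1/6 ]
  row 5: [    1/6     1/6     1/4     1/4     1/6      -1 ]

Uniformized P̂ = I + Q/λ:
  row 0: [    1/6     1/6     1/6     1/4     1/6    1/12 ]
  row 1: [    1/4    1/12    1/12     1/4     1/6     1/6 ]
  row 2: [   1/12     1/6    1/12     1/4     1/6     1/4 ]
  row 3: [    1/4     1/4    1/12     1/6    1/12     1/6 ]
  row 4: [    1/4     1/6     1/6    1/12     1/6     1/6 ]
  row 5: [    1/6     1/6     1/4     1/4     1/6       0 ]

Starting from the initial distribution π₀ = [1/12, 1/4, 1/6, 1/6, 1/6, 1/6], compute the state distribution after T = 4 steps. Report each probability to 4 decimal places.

t=0: π = [0.0833, 0.2500, 0.1667, 0.1667, 0.1667, 0.1667]
t=1: π = [0.2014, 0.1597, 0.1319, 0.2083, 0.1528, 0.1458]
t=2: π = [0.1991, 0.1707, 0.1372, 0.2072, 0.1493, 0.1366]
t=3: π = [0.1992, 0.1697, 0.1351, 0.2079, 0.1494, 0.1387]
t=4: π = [0.1993, 0.1698, 0.1355, 0.2078, 0.1493, 0.1382]

π = [0.1993, 0.1698, 0.1355, 0.2078, 0.1493, 0.1382]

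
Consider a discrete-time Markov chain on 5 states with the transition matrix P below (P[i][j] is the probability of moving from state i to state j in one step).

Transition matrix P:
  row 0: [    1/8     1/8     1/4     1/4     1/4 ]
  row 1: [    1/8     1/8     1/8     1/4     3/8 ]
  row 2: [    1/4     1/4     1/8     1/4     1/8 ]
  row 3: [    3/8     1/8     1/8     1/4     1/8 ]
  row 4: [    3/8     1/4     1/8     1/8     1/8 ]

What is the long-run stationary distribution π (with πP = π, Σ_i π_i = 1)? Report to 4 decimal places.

Balance equations π_j = Σ_i π_i·P[i][j]:
  π_0 = 1/8·π_0 + 1/8·π_1 + 1/4·π_2 + 3/8·π_3 + 3/8·π_4
  π_1 = 1/8·π_0 + 1/8·π_1 + 1/4·π_2 + 1/8·π_3 + 1/4·π_4
  π_2 = 1/4·π_0 + 1/8·π_1 + 1/8·π_2 + 1/8·π_3 + 1/8·π_4
  π_3 = 1/4·π_0 + 1/4·π_1 + 1/4·π_2 + 1/4·π_3 + 1/8·π_4
  normalize: π_0 + π_1 + π_2 + π_3 + π_4 = 1
Solving the linear system gives exactly π = [633/2527, 428/2527, 395/2527, 569/2527, 502/2527].

π = [0.2505, 0.1694, 0.1563, 0.2252, 0.1987]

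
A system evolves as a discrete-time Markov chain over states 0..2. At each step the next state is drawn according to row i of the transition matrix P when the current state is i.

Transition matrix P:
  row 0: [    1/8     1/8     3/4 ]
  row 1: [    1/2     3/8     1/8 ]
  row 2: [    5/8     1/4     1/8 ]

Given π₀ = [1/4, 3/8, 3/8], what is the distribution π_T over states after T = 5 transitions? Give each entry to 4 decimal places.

π = [0.4021, 0.2298, 0.3681]

t=0: π = [0.2500, 0.3750, 0.3750]
t=1: π = [0.4531, 0.2656, 0.2813]
t=2: π = [0.3652, 0.2266, 0.4082]
t=3: π = [0.4141, 0.2327, 0.3533]
t=4: π = [0.3889, 0.2273, 0.3838]
t=5: π = [0.4021, 0.2298, 0.3681]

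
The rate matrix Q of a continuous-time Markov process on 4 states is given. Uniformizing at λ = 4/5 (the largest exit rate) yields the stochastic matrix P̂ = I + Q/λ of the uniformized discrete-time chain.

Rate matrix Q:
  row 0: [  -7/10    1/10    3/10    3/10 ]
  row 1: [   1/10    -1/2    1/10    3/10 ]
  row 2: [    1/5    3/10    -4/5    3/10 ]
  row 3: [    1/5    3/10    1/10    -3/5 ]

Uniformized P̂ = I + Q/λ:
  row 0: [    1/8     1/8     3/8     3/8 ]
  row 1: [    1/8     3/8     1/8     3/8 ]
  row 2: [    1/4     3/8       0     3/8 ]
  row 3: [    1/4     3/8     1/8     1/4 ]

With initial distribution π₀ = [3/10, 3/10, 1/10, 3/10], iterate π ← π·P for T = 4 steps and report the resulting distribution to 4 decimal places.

π = [0.1860, 0.3288, 0.1519, 0.3333]

t=0: π = [0.3000, 0.3000, 0.1000, 0.3000]
t=1: π = [0.1750, 0.3000, 0.1875, 0.3375]
t=2: π = [0.1906, 0.3313, 0.1453, 0.3328]
t=3: π = [0.1848, 0.3273, 0.1545, 0.3334]
t=4: π = [0.1860, 0.3288, 0.1519, 0.3333]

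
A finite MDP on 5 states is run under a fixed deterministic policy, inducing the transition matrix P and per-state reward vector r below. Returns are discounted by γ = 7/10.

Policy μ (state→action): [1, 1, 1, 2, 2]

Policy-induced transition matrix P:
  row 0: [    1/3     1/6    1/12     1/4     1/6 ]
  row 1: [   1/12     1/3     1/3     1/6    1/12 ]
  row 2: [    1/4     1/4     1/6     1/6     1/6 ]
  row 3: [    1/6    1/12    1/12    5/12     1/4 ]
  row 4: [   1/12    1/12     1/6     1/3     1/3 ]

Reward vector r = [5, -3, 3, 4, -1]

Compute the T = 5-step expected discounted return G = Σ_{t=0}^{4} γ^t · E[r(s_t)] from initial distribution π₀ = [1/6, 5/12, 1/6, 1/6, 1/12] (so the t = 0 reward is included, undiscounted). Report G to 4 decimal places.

t=0: π = [0.1667, 0.4167, 0.1667, 0.1667, 0.0833], E[r] = 0.6667, γ^t·E[r] = 0.666667, running G = 0.666667
t=1: π = [0.1667, 0.2292, 0.2083, 0.2361, 0.1597], E[r] = 1.5556, γ^t·E[r] = 1.088889, running G = 1.755556
t=2: π = [0.1794, 0.1892, 0.1713, 0.2662, 0.1939], E[r] = 1.7141, γ^t·E[r] = 0.839919, running G = 2.595475
t=3: π = [0.1789, 0.1741, 0.1611, 0.2805, 0.2054], E[r] = 1.7719, γ^t·E[r] = 0.607760, running G = 3.203234
t=4: π = [0.1783, 0.1686, 0.1574, 0.2859, 0.2098], E[r] = 1.7917, γ^t·E[r] = 0.430189, running G = 3.633423

G = 3.6334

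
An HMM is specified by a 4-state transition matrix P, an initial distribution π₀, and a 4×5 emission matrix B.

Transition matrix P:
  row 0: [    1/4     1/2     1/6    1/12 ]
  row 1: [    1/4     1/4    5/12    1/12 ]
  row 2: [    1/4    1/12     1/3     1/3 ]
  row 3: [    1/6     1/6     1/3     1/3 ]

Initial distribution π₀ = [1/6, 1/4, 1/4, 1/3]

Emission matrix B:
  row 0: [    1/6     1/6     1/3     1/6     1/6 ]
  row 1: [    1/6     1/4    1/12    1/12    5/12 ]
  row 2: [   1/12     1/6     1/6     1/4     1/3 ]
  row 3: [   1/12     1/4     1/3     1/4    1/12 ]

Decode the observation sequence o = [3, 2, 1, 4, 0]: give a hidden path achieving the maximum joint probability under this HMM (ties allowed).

path = [2, 0, 1, 2, 0]

t=0: δ = [2.778e-02, 2.083e-02, 6.250e-02, 8.333e-02]  (obs o_0=3)
t=1: δ = [5.208e-03, 1.157e-03, 4.630e-03, 9.259e-03]  ψ = [2, 0, 3, 3]  (obs o_1=2)
t=2: δ = [2.572e-04, 6.510e-04, 5.144e-04, 7.716e-04]  ψ = [3, 0, 3, 3]  (obs o_2=1)
t=3: δ = [2.713e-05, 6.782e-05, 9.042e-05, 2.143e-05]  ψ = [1, 1, 1, 3]  (obs o_3=4)
t=4: δ = [3.768e-06, 2.826e-06, 2.512e-06, 2.512e-06]  ψ = [2, 1, 2, 2]  (obs o_4=0)
backtrack: best end state = 0; path = [2, 0, 1, 2, 0]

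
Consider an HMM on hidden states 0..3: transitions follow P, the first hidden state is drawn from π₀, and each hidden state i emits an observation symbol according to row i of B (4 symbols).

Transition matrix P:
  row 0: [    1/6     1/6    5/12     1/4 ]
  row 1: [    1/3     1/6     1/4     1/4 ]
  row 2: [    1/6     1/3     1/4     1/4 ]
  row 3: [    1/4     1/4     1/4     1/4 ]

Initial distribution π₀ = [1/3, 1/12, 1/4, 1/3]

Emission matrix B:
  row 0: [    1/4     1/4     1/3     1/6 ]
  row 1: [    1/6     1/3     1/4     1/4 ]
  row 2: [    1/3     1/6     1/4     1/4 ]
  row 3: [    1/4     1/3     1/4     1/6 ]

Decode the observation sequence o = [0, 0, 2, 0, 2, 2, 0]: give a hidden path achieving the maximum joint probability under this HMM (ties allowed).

t=0: δ = [8.333e-02, 1.389e-02, 8.333e-02, 8.333e-02]  (obs o_0=0)
t=1: δ = [5.208e-03, 4.630e-03, 1.157e-02, 5.208e-03]  ψ = [3, 2, 0, 0]  (obs o_1=0)
t=2: δ = [6.430e-04, 9.645e-04, 7.234e-04, 7.234e-04]  ψ = [2, 2, 2, 2]  (obs o_2=2)
t=3: δ = [8.038e-05, 4.019e-05, 8.931e-05, 6.028e-05]  ψ = [1, 2, 0, 1]  (obs o_3=0)
t=4: δ = [5.023e-06, 7.442e-06, 8.372e-06, 5.582e-06]  ψ = [3, 2, 0, 2]  (obs o_4=2)
t=5: δ = [8.269e-07, 6.977e-07, 5.233e-07, 5.233e-07]  ψ = [1, 2, 0, 2]  (obs o_5=2)
t=6: δ = [5.814e-08, 2.907e-08, 1.148e-07, 5.168e-08]  ψ = [1, 2, 0, 0]  (obs o_6=0)
backtrack: best end state = 2; path = [0, 2, 0, 2, 1, 0, 2]

path = [0, 2, 0, 2, 1, 0, 2]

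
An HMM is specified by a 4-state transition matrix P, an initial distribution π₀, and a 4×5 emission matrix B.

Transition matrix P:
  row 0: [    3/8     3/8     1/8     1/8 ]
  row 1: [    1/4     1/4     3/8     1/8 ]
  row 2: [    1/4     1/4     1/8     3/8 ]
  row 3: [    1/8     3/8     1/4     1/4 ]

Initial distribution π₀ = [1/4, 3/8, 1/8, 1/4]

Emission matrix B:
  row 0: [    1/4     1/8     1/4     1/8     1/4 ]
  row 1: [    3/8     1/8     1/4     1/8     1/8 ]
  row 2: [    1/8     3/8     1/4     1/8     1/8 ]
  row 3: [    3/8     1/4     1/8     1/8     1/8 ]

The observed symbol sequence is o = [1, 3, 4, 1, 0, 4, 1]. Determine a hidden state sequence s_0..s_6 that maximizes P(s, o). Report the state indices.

path = [2, 3, 1, 2, 3, 1, 2]

t=0: δ = [3.125e-02, 4.688e-02, 4.688e-02, 6.250e-02]  (obs o_0=1)
t=1: δ = [1.465e-03, 2.930e-03, 2.197e-03, 2.197e-03]  ψ = [0, 3, 1, 2]  (obs o_1=3)
t=2: δ = [1.831e-04, 1.030e-04, 1.373e-04, 1.030e-04]  ψ = [1, 3, 1, 2]  (obs o_2=4)
t=3: δ = [8.583e-06, 8.583e-06, 1.448e-05, 1.287e-05]  ψ = [0, 0, 1, 2]  (obs o_3=1)
t=4: δ = [9.052e-07, 1.810e-06, 4.023e-07, 2.037e-06]  ψ = [2, 3, 1, 2]  (obs o_4=0)
t=5: δ = [1.132e-07, 9.548e-08, 8.487e-08, 6.365e-08]  ψ = [1, 3, 1, 3]  (obs o_5=4)
t=6: δ = [5.304e-09, 5.304e-09, 1.343e-08, 7.956e-09]  ψ = [0, 0, 1, 2]  (obs o_6=1)
backtrack: best end state = 2; path = [2, 3, 1, 2, 3, 1, 2]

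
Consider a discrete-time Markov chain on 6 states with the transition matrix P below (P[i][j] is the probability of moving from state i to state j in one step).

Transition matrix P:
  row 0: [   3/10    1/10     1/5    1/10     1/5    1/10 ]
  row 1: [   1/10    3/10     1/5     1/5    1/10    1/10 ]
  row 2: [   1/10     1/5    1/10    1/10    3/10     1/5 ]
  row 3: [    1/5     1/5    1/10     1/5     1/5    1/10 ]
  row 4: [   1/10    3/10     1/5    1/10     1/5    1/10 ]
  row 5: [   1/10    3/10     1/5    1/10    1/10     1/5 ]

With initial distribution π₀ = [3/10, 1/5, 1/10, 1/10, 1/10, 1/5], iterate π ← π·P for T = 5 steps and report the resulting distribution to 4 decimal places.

t=0: π = [0.3000, 0.2000, 0.1000, 0.1000, 0.1000, 0.2000]
t=1: π = [0.1700, 0.2200, 0.1800, 0.1300, 0.1700, 0.1300]
t=2: π = [0.1470, 0.2350, 0.1690, 0.1350, 0.1830, 0.1310]
t=3: π = [0.1429, 0.2402, 0.1696, 0.1370, 0.1803, 0.1300]
t=4: π = [0.1423, 0.2408, 0.1693, 0.1377, 0.1799, 0.1300]
t=5: π = [0.1422, 0.2408, 0.1693, 0.1378, 0.1799, 0.1299]

π = [0.1422, 0.2408, 0.1693, 0.1378, 0.1799, 0.1299]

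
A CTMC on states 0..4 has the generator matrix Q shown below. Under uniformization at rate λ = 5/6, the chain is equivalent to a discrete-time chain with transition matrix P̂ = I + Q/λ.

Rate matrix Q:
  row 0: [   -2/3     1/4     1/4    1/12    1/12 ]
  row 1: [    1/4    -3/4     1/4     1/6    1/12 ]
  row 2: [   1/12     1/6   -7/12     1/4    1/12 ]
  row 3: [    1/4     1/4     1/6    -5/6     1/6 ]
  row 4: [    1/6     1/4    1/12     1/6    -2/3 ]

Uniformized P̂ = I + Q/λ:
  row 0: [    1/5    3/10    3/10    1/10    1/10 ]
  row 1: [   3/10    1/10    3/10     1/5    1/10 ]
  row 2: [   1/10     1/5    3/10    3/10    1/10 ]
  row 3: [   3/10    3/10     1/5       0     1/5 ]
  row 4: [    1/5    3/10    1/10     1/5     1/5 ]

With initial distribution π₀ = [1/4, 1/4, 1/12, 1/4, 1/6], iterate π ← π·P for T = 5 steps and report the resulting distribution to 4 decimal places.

t=0: π = [0.2500, 0.2500, 0.0833, 0.2500, 0.1667]
t=1: π = [0.2417, 0.2417, 0.2417, 0.1333, 0.1417]
t=2: π = [0.2133, 0.2275, 0.2583, 0.1733, 0.1275]
t=3: π = [0.2143, 0.2287, 0.2572, 0.1698, 0.1301]
t=4: π = [0.2141, 0.2286, 0.2570, 0.1703, 0.1300]
t=5: π = [0.2142, 0.2286, 0.2570, 0.1702, 0.1300]

π = [0.2142, 0.2286, 0.2570, 0.1702, 0.1300]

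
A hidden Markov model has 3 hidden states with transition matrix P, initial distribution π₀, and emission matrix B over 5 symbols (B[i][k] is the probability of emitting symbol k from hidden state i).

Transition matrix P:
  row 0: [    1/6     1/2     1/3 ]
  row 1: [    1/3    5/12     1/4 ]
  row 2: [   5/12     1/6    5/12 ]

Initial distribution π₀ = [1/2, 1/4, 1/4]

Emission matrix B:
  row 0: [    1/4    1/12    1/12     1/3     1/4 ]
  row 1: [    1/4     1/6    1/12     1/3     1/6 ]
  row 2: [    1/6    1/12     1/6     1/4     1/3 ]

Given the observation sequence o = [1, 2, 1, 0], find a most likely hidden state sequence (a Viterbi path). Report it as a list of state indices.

path = [0, 1, 1, 1]

t=0: δ = [4.167e-02, 4.167e-02, 2.083e-02]  (obs o_0=1)
t=1: δ = [1.157e-03, 1.736e-03, 2.315e-03]  ψ = [1, 0, 0]  (obs o_1=2)
t=2: δ = [8.038e-05, 1.206e-04, 8.038e-05]  ψ = [2, 1, 2]  (obs o_2=1)
t=3: δ = [1.005e-05, 1.256e-05, 5.582e-06]  ψ = [1, 1, 2]  (obs o_3=0)
backtrack: best end state = 1; path = [0, 1, 1, 1]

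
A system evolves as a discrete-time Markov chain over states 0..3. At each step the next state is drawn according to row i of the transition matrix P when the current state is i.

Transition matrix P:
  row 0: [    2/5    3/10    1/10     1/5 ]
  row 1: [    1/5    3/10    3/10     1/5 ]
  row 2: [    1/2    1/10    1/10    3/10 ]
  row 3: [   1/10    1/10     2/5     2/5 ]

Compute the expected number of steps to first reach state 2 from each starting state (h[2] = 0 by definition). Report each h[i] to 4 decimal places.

First-step conditioning: h[2] = 0; for i ≠ 2, h[i] = 1 + Σ_k P[i][k]·h[k].
  h[0] = 1 + 2/5·h[0] + 3/10·h[1] + 1/5·h[3]
  h[1] = 1 + 1/5·h[0] + 3/10·h[1] + 1/5·h[3]
  h[3] = 1 + 1/10·h[0] + 1/10·h[1] + 2/5·h[3]
Solving the 3×3 linear system over states ≠ 2 gives exactly h = [40/9, 32/9, 0, 3] (h[2] = 0 is the target).

h = [4.4444, 3.5556, 0.0000, 3.0000]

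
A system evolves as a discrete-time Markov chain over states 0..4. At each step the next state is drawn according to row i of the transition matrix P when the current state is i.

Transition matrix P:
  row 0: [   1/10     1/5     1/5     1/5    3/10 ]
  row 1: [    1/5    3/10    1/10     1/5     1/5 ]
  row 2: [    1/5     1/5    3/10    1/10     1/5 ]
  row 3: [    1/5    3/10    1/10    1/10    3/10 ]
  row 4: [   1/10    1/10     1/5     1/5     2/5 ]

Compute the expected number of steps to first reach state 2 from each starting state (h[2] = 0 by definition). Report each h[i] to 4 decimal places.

h = [6.2103, 6.9090, 0.0000, 6.8384, 6.1327]

First-step conditioning: h[2] = 0; for i ≠ 2, h[i] = 1 + Σ_k P[i][k]·h[k].
  h[0] = 1 + 1/10·h[0] + 1/5·h[1] + 1/5·h[3] + 3/10·h[4]
  h[1] = 1 + 1/5·h[0] + 3/10·h[1] + 1/5·h[3] + 1/5·h[4]
  h[3] = 1 + 1/5·h[0] + 3/10·h[1] + 1/10·h[3] + 3/10·h[4]
  h[4] = 1 + 1/10·h[0] + 1/10·h[1] + 1/5·h[3] + 2/5·h[4]
Solving the 4×4 linear system over states ≠ 2 gives exactly h = [8800/1417, 9790/1417, 0, 9690/1417, 8690/1417] (h[2] = 0 is the target).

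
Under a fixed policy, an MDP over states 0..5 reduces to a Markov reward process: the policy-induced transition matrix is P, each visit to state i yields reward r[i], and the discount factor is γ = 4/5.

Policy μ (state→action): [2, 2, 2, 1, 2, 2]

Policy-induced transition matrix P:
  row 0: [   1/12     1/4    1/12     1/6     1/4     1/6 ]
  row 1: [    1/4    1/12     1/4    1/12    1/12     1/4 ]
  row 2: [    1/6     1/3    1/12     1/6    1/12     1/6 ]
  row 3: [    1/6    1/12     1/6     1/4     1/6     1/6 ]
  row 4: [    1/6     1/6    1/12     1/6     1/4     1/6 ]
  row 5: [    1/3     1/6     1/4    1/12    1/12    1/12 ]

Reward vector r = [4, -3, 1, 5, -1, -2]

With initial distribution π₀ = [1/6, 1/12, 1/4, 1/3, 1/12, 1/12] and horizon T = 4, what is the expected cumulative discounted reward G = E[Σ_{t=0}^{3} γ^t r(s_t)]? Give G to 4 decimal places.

G = 3.4051

t=0: π = [0.1667, 0.0833, 0.2500, 0.3333, 0.0833, 0.0833], E[r] = 2.0833, γ^t·E[r] = 2.083333, running G = 2.083333
t=1: π = [0.1736, 0.1875, 0.1389, 0.1806, 0.1528, 0.1667], E[r] = 0.6875, γ^t·E[r] = 0.550000, running G = 2.633333
t=2: π = [0.1956, 0.1736, 0.1574, 0.1522, 0.1528, 0.1684], E[r] = 0.6904, γ^t·E[r] = 0.441852, running G = 3.075185
t=3: π = [0.1929, 0.1821, 0.1530, 0.1508, 0.1541, 0.1671], E[r] = 0.6444, γ^t·E[r] = 0.329951, running G = 3.405136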